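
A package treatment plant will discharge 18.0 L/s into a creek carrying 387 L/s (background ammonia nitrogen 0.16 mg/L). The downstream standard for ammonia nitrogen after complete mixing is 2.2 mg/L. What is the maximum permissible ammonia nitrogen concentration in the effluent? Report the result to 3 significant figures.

46.1 mg/L

At the limit, (Qr·Cr + Qe·Cₑ)/(Qr + Qe) = 2.2:
Cₑ = (405.0·2.2 − 387.0·0.1600) / 18.00 = 46.06 mg/L.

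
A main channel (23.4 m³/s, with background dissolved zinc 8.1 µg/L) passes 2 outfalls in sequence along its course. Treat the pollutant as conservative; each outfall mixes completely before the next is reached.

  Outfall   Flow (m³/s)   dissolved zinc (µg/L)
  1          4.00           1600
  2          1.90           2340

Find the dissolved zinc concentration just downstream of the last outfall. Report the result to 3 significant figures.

377 µg/L

Below outfall 1: Q → 27.40 m³/s, C = (23.40·8.100 + 4.000·1600)/27.40 = 240.5 µg/L.
Below outfall 2: Q → 29.30 m³/s, C = (27.40·240.5 + 1.900·2340)/29.30 = 376.6 µg/L.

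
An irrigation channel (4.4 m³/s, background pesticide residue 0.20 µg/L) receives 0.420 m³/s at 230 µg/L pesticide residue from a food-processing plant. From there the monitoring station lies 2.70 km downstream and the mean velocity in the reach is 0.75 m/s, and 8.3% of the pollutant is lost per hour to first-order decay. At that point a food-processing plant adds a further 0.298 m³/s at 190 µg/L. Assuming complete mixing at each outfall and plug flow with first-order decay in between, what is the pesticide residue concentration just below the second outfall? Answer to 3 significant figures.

Mixed concentration C = ΣQC/ΣQ = (4.400·0.2000 + 0.4200·230.0) / 4.820 = 97.48/4.820 = 20.22 µg/L; combined flow 4.820 m³/s.
Travel time t = 2.70·1000 / 0.75 = 3600 s = 1.000 h.
8.3%/h lost → k = −ln(1 − 0.083) = 0.08665 h⁻¹.
First-order decay: C = 20.22·exp(−k·t) = 20.22·0.9170 = 18.55 µg/L.
At the second outfall, C = (4.820·18.55 + 0.2980·190.0) / (4.820 + 0.2980) = 28.53 µg/L.

28.5 µg/L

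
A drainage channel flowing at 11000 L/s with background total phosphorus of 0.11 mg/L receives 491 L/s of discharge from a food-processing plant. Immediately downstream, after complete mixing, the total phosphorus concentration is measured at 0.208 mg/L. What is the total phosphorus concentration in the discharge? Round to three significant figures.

Mass balance: 11000·0.1100 + 491.0·Cₑ = 11490·0.2080
→ Cₑ = (11490·0.2080 − 11000·0.1100) / 491.0 = 2.404 mg/L.

2.40 mg/L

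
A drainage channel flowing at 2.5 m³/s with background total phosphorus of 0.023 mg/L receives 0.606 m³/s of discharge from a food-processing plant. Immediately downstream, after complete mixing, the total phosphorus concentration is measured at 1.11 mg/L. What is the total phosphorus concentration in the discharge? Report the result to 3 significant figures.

Mass balance: 2.500·0.02300 + 0.6060·Cₑ = 3.106·1.110
→ Cₑ = (3.106·1.110 − 2.500·0.02300) / 0.6060 = 5.594 mg/L.

5.59 mg/L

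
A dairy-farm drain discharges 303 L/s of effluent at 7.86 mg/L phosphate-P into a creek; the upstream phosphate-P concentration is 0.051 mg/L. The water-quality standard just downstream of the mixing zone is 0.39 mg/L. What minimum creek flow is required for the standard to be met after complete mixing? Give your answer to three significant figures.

Set C_mix = 0.39: (Q·0.05100 + 303.0·7.860) / (Q + 303.0) = 0.39
→ Q = 303.0·(7.860 − 0.39)/(0.39 − 0.05100) = 6677 L/s.

6680 L/s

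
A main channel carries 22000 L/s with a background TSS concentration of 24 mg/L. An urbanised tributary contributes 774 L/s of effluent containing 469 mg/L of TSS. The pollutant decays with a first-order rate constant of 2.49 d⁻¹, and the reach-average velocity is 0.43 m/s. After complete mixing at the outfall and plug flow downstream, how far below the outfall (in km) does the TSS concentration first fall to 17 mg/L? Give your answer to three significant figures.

Mass balance: C = (22000·24.00 + 774.0·469.0) / 22770 = 891000/22770 = 39.12 mg/L.
Set 39.12·exp(−k·t) = 17 → t = ln(39.12/17)/k = 28920 s = 8.034 h.
Distance = v·t = 0.43·28920 = 12440 m = 12.44 km.

12.4 km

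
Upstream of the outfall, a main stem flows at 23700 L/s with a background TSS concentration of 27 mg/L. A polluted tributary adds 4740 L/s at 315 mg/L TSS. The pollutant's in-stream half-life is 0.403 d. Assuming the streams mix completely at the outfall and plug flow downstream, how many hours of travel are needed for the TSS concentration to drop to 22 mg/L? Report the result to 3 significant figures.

After mixing, C = (23700·27.00 + 4740·315.0) / 28440 = 2133000/28440 = 75.00 mg/L.
Half-life 0.403 d → k = ln 2 / 0.403 = 1.720 d⁻¹.
75.00·exp(−k·t) = 22 → t = ln(75.00/22)/k = 61610 s = 17.11 h.

17.1 h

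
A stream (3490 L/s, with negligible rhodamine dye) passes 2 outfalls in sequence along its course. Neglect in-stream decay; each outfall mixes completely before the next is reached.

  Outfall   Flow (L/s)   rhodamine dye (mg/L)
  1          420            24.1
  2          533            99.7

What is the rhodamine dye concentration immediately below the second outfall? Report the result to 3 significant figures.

Outfall 1: combined Q = 3910 L/s; C = (3490·0 + 420.0·24.10)/3910 = 2.589 mg/L.
Outfall 2: combined Q = 4443 L/s; C = (3910·2.589 + 533.0·99.70)/4443 = 14.24 mg/L.

14.2 mg/L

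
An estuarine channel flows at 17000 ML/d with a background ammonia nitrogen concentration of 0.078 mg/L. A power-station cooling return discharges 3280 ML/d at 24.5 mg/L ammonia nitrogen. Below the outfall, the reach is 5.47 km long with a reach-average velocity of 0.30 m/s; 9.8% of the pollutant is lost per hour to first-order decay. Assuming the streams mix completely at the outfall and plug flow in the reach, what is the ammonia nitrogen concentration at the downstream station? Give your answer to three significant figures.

2.39 mg/L

Mixed concentration C = ΣQC/ΣQ = (17000·0.07800 + 3280·24.50) / 20280 = 81690/20280 = 4.028 mg/L.
Travel time t = 5.47·1000 / 0.30 = 18230 s = 5.065 h.
9.8%/h lost → k = −ln(1 − 0.098) = 0.1031 h⁻¹.
After decay, C = 4.028 × e^(−kt) = 4.028 × 0.5931 = 2.389 mg/L.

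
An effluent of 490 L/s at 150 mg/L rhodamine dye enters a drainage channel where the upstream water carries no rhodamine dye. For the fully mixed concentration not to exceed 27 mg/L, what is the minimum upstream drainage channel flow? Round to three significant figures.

2230 L/s

Set C_mix = 27: (Q·0 + 490.0·150.0) / (Q + 490.0) = 27
→ Q = 490.0·(150.0 − 27)/(27 − 0) = 2232 L/s.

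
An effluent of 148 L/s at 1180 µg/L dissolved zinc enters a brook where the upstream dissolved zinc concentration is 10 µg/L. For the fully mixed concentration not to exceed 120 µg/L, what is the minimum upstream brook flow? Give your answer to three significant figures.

Set C_mix = 120: (Q·10.00 + 148.0·1180) / (Q + 148.0) = 120
→ Q = 148.0·(1180 − 120)/(120 − 10.00) = 1426 L/s.

1430 L/s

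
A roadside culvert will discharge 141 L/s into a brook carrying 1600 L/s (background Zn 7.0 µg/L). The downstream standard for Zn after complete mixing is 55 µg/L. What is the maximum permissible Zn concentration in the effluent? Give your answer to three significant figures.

600 µg/L

At the limit, (Qr·Cr + Qe·Cₑ)/(Qr + Qe) = 55:
Cₑ = (1741·55 − 1600·7.000) / 141.0 = 599.7 µg/L.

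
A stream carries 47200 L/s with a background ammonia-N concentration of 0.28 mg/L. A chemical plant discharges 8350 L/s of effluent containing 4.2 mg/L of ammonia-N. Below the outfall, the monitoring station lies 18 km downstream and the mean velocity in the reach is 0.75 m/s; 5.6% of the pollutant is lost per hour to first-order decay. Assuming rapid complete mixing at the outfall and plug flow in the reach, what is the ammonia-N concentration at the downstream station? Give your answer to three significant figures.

Mixed concentration C = ΣQC/ΣQ = (47200·0.2800 + 8350·4.200) / 55550 = 48290/55550 = 0.8692 mg/L.
Travel time t = 18·1000 / 0.75 = 24000 s = 6.667 h.
5.6%/h lost → k = −ln(1 − 0.056) = 0.05763 h⁻¹.
After decay, C = 0.8692 × e^(−kt) = 0.8692 × 0.6810 = 0.5919 mg/L.

0.592 mg/L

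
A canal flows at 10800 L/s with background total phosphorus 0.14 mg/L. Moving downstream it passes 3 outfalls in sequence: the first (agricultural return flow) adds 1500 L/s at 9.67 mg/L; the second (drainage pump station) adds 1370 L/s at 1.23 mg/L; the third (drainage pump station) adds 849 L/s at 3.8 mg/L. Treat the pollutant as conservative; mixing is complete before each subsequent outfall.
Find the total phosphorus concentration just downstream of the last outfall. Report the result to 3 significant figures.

After outfall 1: Q = 10800 + 1500 = 12300 L/s; C = (10800·0.1400 + 1500·9.670)/12300 = 1.302 mg/L.
After outfall 2: Q = 12300 + 1370 = 13670 L/s; C = (12300·1.302 + 1370·1.230)/13670 = 1.295 mg/L.
After outfall 3: Q = 13670 + 849.0 = 14520 L/s; C = (13670·1.295 + 849.0·3.800)/14520 = 1.441 mg/L.

1.44 mg/L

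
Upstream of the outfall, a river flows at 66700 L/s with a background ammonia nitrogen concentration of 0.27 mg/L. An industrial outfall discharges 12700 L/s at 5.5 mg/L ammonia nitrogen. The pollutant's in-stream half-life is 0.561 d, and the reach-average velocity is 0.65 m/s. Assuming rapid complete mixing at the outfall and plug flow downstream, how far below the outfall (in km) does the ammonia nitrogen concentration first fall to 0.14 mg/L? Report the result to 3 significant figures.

Conservation of mass: C = (66700·0.2700 + 12700·5.500) / 79400 = 87860/79400 = 1.107 mg/L.
Half-life 0.561 d → k = ln 2 / 0.561 = 1.236 d⁻¹.
Set 1.107·exp(−k·t) = 0.14 → t = ln(1.107/0.14)/k = 144600 s = 40.16 h.
Distance = v·t = 0.65·144600 = 93970 m = 93.97 km.

94.0 km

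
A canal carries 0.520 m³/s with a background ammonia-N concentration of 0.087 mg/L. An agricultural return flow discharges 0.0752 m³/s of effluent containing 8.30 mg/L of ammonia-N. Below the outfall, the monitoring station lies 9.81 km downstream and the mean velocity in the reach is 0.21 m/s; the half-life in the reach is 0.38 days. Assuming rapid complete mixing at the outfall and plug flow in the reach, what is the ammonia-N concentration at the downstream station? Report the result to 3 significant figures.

After mixing, C = (0.5200·0.08700 + 0.07520·8.300) / 0.5952 = 0.6694/0.5952 = 1.125 mg/L.
Travel time t = 9.81·1000 / 0.21 = 46710 s = 12.98 h.
Half-life 0.38 d → k = ln 2 / 0.38 = 1.824 d⁻¹.
Decay over the reach: 1.125·exp(−kt) = 1.125·0.3730 = 0.4195 mg/L.

0.419 mg/L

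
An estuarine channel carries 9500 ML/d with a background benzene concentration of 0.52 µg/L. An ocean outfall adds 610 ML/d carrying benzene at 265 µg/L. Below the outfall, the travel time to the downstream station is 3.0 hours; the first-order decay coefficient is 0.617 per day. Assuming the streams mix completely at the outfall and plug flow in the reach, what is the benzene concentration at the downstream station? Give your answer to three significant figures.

15.3 µg/L

Flow-weighted average: C = (9500·0.5200 + 610.0·265.0) / 10110 = 166600/10110 = 16.48 µg/L.
First-order decay: C = 16.48·exp(−k·t) = 16.48·0.9258 = 15.25 µg/L.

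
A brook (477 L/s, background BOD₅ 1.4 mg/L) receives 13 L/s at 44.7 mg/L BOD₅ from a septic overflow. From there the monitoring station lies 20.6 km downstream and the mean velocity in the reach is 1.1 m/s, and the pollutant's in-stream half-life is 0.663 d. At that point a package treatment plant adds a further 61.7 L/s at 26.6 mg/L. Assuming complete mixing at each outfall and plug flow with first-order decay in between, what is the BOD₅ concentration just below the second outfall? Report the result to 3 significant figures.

Mass balance: C = (477.0·1.400 + 13.00·44.70) / 490.0 = 1249/490.0 = 2.549 mg/L; combined flow 490.0 L/s.
Travel time t = 20.6·1000 / 1.1 = 18730 s = 5.202 h.
Half-life 0.663 d → k = ln 2 / 0.663 = 1.045 d⁻¹.
First-order decay: C = 2.549·exp(−k·t) = 2.549·0.7972 = 2.032 mg/L.
Second outfall: C = (490.0·2.032 + 61.70·26.60)/551.7 = 4.780 mg/L.

4.78 mg/L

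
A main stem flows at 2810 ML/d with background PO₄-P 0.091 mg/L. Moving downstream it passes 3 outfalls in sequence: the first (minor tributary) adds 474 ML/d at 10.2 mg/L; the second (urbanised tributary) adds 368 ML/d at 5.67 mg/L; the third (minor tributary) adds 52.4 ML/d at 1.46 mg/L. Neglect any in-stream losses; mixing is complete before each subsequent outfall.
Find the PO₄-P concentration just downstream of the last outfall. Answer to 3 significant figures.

After outfall 1: Q = 2810 + 474.0 = 3284 ML/d; C = (2810·0.09100 + 474.0·10.20)/3284 = 1.550 mg/L.
After outfall 2: Q = 3284 + 368.0 = 3652 ML/d; C = (3284·1.550 + 368.0·5.670)/3652 = 1.965 mg/L.
After outfall 3: Q = 3652 + 52.40 = 3704 ML/d; C = (3652·1.965 + 52.40·1.460)/3704 = 1.958 mg/L.

1.96 mg/L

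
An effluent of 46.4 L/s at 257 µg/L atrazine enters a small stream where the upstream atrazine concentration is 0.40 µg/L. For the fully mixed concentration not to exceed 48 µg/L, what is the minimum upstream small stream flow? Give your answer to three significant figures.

Set C_mix = 48: (Q·0.4000 + 46.40·257.0) / (Q + 46.40) = 48
→ Q = 46.40·(257.0 − 48)/(48 − 0.4000) = 203.7 L/s.

204 L/s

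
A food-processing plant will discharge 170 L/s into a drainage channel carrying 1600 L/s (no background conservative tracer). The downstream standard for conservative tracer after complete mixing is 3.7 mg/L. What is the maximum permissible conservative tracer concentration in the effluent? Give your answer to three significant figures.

At the limit, (Qr·Cr + Qe·Cₑ)/(Qr + Qe) = 3.7:
Cₑ = (1770·3.7 − 1600·0) / 170.0 = 38.52 mg/L.

38.5 mg/L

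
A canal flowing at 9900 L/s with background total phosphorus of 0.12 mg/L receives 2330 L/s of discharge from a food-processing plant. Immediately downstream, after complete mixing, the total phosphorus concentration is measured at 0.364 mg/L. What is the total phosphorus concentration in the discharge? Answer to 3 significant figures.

Mass balance: 9900·0.1200 + 2330·Cₑ = 12230·0.3640
→ Cₑ = (12230·0.3640 − 9900·0.1200) / 2330 = 1.401 mg/L.

1.40 mg/L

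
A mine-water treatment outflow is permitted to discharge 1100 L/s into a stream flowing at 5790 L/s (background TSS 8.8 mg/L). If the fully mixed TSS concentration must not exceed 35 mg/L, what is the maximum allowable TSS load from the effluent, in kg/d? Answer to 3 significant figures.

Mass balance at the limit: 5790·8.800 + 1100·Cₑ = 6890·35 → Cₑ = 172.9 mg/L.
1100 L/s = 1.100 m³/s. Load = 1.100 m³/s × 172.9 g/m³ × 86 400 s/d = 16430 kg/d.

16400 kg/d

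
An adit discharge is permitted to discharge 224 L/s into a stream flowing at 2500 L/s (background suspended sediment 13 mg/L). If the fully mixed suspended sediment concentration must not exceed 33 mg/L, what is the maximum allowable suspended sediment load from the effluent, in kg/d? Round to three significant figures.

Mass balance at the limit: 2500·13.00 + 224.0·Cₑ = 2724·33 → Cₑ = 256.2 mg/L.
224.0 L/s = 0.2240 m³/s. Load = 0.2240 m³/s × 256.2 g/m³ × 86 400 s/d = 4959 kg/d.

4960 kg/d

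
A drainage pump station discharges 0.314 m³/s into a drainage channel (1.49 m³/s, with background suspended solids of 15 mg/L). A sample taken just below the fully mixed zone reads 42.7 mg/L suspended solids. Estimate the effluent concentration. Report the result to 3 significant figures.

Mass balance: 1.490·15.00 + 0.3140·Cₑ = 1.804·42.70
→ Cₑ = (1.804·42.70 − 1.490·15.00) / 0.3140 = 174.1 mg/L.

174 mg/L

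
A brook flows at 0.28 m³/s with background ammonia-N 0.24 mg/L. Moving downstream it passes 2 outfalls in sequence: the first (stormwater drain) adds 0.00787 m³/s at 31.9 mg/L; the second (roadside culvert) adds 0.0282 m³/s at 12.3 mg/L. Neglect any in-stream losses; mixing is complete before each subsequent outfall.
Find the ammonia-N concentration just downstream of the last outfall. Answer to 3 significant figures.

2.10 mg/L

After outfall 1: Q = 0.2800 + 0.007870 = 0.2879 m³/s; C = (0.2800·0.2400 + 0.007870·31.90)/0.2879 = 1.106 mg/L.
After outfall 2: Q = 0.2879 + 0.02820 = 0.3161 m³/s; C = (0.2879·1.106 + 0.02820·12.30)/0.3161 = 2.104 mg/L.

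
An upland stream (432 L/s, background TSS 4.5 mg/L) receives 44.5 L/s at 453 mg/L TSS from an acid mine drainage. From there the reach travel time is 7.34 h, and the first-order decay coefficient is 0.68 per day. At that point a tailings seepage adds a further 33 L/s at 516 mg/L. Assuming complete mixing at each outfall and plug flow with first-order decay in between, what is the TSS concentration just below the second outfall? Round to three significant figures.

Flow-weighted average: C = (432.0·4.500 + 44.50·453.0) / 476.5 = 22100/476.5 = 46.39 mg/L; combined flow 476.5 L/s.
First-order decay: C = 46.39·exp(−k·t) = 46.39·0.8122 = 37.68 mg/L.
Second outfall: C = (476.5·37.68 + 33.00·516.0)/509.5 = 68.66 mg/L.

68.7 mg/L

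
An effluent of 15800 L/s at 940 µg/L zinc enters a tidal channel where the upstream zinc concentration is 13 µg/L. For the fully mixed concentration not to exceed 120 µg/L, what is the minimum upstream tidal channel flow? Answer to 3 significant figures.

Set C_mix = 120: (Q·13.00 + 15800·940.0) / (Q + 15800) = 120
→ Q = 15800·(940.0 − 120)/(120 − 13.00) = 121100 L/s.

121000 L/s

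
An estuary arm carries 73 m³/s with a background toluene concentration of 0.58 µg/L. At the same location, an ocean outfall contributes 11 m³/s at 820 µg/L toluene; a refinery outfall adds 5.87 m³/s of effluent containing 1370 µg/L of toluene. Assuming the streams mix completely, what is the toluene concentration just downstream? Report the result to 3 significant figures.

190 µg/L

Mixed concentration C = ΣQC/ΣQ = (73.00·0.5800 + 11.00·820.0 + 5.870·1370) / 89.87 = 17100/89.87 = 190.3 µg/L.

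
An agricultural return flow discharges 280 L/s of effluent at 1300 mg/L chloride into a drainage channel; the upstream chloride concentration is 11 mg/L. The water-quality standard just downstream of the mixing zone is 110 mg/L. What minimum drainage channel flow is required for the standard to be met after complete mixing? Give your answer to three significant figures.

3370 L/s

Set C_mix = 110: (Q·11.00 + 280.0·1300) / (Q + 280.0) = 110
→ Q = 280.0·(1300 − 110)/(110 − 11.00) = 3366 L/s.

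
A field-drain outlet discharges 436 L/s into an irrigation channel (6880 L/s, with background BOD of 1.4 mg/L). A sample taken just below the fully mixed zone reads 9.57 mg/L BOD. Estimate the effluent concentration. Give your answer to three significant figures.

138 mg/L

Mass balance: 6880·1.400 + 436.0·Cₑ = 7316·9.570
→ Cₑ = (7316·9.570 − 6880·1.400) / 436.0 = 138.5 mg/L.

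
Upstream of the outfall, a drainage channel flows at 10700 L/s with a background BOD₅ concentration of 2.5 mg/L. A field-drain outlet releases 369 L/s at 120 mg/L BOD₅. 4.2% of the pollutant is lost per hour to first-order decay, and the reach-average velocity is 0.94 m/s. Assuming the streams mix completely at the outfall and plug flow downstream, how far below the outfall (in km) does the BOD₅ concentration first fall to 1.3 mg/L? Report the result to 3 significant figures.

Flow-weighted average: C = (10700·2.500 + 369.0·120.0) / 11070 = 71030/11070 = 6.417 mg/L.
4.2%/h lost → k = −ln(1 − 0.042) = 0.04291 h⁻¹.
Set 6.417·exp(−k·t) = 1.3 → t = ln(6.417/1.3)/k = 134000 s = 37.21 h.
Distance = v·t = 0.94·134000 = 125900 m = 125.9 km.

126 km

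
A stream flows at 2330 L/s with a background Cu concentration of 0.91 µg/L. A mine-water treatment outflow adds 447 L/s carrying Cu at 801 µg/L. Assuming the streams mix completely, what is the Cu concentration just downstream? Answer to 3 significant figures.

Mixed concentration C = ΣQC/ΣQ = (2330·0.9100 + 447.0·801.0) / 2777 = 360200/2777 = 129.7 µg/L.

130 µg/L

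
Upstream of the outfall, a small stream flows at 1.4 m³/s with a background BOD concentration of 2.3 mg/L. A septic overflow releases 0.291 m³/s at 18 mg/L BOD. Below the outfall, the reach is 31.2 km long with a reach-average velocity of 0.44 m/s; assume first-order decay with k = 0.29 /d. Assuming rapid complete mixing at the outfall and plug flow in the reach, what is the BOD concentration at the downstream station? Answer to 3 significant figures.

3.94 mg/L

Flow-weighted average: C = (1.400·2.300 + 0.2910·18.00) / 1.691 = 8.458/1.691 = 5.002 mg/L.
Travel time t = 31.2·1000 / 0.44 = 70910 s = 19.70 h.
First-order decay: C = 5.002·exp(−k·t) = 5.002·0.7882 = 3.942 mg/L.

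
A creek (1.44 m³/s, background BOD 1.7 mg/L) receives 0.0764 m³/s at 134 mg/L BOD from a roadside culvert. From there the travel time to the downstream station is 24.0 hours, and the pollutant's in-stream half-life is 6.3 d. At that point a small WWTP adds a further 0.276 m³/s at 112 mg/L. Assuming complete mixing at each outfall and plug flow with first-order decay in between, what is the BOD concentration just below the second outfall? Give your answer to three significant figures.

23.6 mg/L

Mixed concentration C = ΣQC/ΣQ = (1.440·1.700 + 0.07640·134.0) / 1.516 = 12.69/1.516 = 8.366 mg/L; combined flow 1.516 m³/s.
Half-life 6.3 d → k = ln 2 / 6.3 = 0.1100 d⁻¹.
Applying C = C₀e^(−kt): 8.366 × 0.8958 = 7.494 mg/L.
Second outfall: C = (1.516·7.494 + 0.2760·112.0)/1.792 = 23.59 mg/L.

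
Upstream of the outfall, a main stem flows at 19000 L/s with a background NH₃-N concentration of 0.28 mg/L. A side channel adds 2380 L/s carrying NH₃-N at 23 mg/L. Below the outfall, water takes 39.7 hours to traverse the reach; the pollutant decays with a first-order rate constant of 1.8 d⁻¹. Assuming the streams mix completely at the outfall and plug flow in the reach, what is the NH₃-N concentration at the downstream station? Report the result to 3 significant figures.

Conservation of mass: C = (19000·0.2800 + 2380·23.00) / 21380 = 60060/21380 = 2.809 mg/L.
Applying C = C₀e^(−kt): 2.809 × 0.05092 = 0.1430 mg/L.

0.143 mg/L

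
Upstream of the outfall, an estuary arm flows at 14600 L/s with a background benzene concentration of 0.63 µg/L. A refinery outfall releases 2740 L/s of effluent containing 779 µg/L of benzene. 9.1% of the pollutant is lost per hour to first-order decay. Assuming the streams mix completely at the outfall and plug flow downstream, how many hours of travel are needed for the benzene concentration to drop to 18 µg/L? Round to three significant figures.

20.2 h

After mixing, C = (14600·0.6300 + 2740·779.0) / 17340 = 2144000/17340 = 123.6 µg/L.
9.1%/h lost → k = −ln(1 − 0.091) = 0.09541 h⁻¹.
123.6·exp(−k·t) = 18 → t = ln(123.6/18)/k = 72700 s = 20.20 h.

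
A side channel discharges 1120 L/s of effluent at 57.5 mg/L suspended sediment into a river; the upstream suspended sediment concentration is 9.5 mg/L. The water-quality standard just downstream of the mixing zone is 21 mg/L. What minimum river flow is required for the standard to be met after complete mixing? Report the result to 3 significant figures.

3550 L/s

Set C_mix = 21: (Q·9.500 + 1120·57.50) / (Q + 1120) = 21
→ Q = 1120·(57.50 − 21)/(21 − 9.500) = 3555 L/s.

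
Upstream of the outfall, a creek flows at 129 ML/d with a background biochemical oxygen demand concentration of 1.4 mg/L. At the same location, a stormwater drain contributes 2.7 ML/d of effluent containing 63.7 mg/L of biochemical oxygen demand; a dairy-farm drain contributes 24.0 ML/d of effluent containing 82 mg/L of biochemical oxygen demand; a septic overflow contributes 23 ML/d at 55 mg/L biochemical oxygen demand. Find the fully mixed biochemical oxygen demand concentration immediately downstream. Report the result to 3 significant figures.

Flow-weighted average: C = (129.0·1.400 + 2.700·63.70 + 24.00·82.00 + 23.00·55.00) / 178.7 = 3586/178.7 = 20.06 mg/L.

20.1 mg/L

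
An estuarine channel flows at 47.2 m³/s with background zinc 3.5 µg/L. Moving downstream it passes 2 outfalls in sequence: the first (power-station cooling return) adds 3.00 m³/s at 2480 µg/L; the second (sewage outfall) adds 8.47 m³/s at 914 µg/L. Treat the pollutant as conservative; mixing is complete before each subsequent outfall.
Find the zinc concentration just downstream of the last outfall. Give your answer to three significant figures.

262 µg/L

After outfall 1: Q = 47.20 + 3.000 = 50.20 m³/s; C = (47.20·3.500 + 3.000·2480)/50.20 = 151.5 µg/L.
After outfall 2: Q = 50.20 + 8.470 = 58.67 m³/s; C = (50.20·151.5 + 8.470·914.0)/58.67 = 261.6 µg/L.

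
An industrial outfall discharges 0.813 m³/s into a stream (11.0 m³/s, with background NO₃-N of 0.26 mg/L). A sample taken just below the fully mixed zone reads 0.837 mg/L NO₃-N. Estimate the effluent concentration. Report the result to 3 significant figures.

Mass balance: 11.00·0.2600 + 0.8130·Cₑ = 11.81·0.8370
→ Cₑ = (11.81·0.8370 − 11.00·0.2600) / 0.8130 = 8.644 mg/L.

8.64 mg/L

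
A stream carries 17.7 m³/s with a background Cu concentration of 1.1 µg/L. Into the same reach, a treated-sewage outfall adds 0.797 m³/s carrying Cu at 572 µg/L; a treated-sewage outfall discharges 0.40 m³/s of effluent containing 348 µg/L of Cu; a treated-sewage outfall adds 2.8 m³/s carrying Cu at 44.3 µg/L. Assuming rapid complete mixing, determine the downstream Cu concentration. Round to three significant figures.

Mixed concentration C = ΣQC/ΣQ = (17.70·1.100 + 0.7970·572.0 + 0.4000·348.0 + 2.800·44.30) / 21.70 = 738.6/21.70 = 34.04 µg/L.

34.0 µg/L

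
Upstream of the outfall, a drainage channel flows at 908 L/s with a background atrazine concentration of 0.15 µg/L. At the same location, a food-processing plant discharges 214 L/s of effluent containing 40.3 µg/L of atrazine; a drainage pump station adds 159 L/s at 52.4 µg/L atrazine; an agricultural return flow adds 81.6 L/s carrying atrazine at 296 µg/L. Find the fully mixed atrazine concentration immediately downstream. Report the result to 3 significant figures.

30.3 µg/L

Flow-weighted average: C = (908.0·0.1500 + 214.0·40.30 + 159.0·52.40 + 81.60·296.0) / 1363 = 41250/1363 = 30.27 µg/L.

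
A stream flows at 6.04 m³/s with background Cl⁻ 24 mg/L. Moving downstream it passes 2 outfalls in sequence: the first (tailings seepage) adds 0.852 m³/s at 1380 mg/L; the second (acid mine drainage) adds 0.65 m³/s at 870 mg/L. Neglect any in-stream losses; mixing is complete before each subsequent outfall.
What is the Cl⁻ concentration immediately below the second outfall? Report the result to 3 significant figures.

After outfall 1: Q = 6.040 + 0.8520 = 6.892 m³/s; C = (6.040·24.00 + 0.8520·1380)/6.892 = 191.6 mg/L.
After outfall 2: Q = 6.892 + 0.6500 = 7.542 m³/s; C = (6.892·191.6 + 0.6500·870.0)/7.542 = 250.1 mg/L.

250 mg/L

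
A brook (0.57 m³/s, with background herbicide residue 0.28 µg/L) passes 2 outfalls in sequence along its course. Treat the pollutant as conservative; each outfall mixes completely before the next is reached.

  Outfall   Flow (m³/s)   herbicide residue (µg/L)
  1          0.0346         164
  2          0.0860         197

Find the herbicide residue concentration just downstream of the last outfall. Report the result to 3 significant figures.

Below outfall 1: Q → 0.6046 m³/s, C = (0.5700·0.2800 + 0.03460·164.0)/0.6046 = 9.649 µg/L.
Below outfall 2: Q → 0.6906 m³/s, C = (0.6046·9.649 + 0.08600·197.0)/0.6906 = 32.98 µg/L.

33.0 µg/L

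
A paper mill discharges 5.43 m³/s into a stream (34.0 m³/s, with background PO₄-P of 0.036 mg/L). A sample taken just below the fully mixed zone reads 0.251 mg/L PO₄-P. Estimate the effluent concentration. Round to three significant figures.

1.60 mg/L

Mass balance: 34.00·0.03600 + 5.430·Cₑ = 39.43·0.2510
→ Cₑ = (39.43·0.2510 − 34.00·0.03600) / 5.430 = 1.597 mg/L.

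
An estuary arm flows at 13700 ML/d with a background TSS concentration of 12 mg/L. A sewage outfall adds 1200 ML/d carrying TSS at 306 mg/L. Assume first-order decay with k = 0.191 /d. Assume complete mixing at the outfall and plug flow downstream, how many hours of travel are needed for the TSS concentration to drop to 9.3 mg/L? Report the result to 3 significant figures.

169 h

Mixed concentration C = ΣQC/ΣQ = (13700·12.00 + 1200·306.0) / 14900 = 531600/14900 = 35.68 mg/L.
35.68·exp(−k·t) = 9.3 → t = ln(35.68/9.3)/k = 608200 s = 168.9 h.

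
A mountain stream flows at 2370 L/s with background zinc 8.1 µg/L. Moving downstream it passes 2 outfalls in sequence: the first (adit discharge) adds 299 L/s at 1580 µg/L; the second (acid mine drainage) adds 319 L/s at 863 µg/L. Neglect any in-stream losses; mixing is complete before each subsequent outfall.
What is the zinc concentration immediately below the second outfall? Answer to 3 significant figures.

Below outfall 1: Q → 2669 L/s, C = (2370·8.100 + 299.0·1580)/2669 = 184.2 µg/L.
Below outfall 2: Q → 2988 L/s, C = (2669·184.2 + 319.0·863.0)/2988 = 256.7 µg/L.

257 µg/L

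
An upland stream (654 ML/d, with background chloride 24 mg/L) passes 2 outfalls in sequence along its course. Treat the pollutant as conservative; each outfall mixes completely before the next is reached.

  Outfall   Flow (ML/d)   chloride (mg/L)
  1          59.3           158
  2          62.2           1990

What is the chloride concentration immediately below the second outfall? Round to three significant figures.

192 mg/L

Outfall 1: combined Q = 713.3 ML/d; C = (654.0·24.00 + 59.30·158.0)/713.3 = 35.14 mg/L.
Outfall 2: combined Q = 775.5 ML/d; C = (713.3·35.14 + 62.20·1990)/775.5 = 191.9 mg/L.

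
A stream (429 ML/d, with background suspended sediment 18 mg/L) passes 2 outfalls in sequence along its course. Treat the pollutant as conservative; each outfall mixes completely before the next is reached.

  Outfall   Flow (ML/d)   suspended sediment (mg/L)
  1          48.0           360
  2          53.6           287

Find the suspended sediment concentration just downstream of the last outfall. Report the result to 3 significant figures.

76.1 mg/L

Below outfall 1: Q → 477.0 ML/d, C = (429.0·18.00 + 48.00·360.0)/477.0 = 52.42 mg/L.
Below outfall 2: Q → 530.6 ML/d, C = (477.0·52.42 + 53.60·287.0)/530.6 = 76.11 mg/L.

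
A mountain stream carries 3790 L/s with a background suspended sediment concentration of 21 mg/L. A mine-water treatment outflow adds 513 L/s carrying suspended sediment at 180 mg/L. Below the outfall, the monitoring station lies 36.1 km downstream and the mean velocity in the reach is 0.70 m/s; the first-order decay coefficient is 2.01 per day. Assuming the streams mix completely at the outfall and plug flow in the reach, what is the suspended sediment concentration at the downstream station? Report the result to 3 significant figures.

Mixed concentration C = ΣQC/ΣQ = (3790·21.00 + 513.0·180.0) / 4303 = 171900/4303 = 39.96 mg/L.
Travel time t = 36.1·1000 / 0.70 = 51570 s = 14.33 h.
Decay over the reach: 39.96·exp(−kt) = 39.96·0.3013 = 12.04 mg/L.

12.0 mg/L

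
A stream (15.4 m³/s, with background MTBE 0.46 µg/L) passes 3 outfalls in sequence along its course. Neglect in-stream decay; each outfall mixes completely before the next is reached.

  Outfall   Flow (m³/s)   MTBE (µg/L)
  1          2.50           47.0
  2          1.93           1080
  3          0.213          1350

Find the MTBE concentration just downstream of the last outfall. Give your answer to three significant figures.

125 µg/L

After outfall 1: Q = 15.40 + 2.500 = 17.90 m³/s; C = (15.40·0.4600 + 2.500·47.00)/17.90 = 6.960 µg/L.
After outfall 2: Q = 17.90 + 1.930 = 19.83 m³/s; C = (17.90·6.960 + 1.930·1080)/19.83 = 111.4 µg/L.
After outfall 3: Q = 19.83 + 0.2130 = 20.04 m³/s; C = (19.83·111.4 + 0.2130·1350)/20.04 = 124.6 µg/L.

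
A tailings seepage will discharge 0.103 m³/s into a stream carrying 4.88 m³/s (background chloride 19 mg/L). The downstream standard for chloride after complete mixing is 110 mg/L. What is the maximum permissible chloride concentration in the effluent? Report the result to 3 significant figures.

4420 mg/L

At the limit, (Qr·Cr + Qe·Cₑ)/(Qr + Qe) = 110:
Cₑ = (4.983·110 − 4.880·19.00) / 0.1030 = 4421 mg/L.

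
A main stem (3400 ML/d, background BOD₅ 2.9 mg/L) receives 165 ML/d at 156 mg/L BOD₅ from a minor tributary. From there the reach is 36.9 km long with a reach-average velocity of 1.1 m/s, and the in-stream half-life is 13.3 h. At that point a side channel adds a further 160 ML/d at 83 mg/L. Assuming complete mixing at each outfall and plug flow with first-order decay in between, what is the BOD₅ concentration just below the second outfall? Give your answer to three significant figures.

Mixed concentration C = ΣQC/ΣQ = (3400·2.900 + 165.0·156.0) / 3565 = 35600/3565 = 9.986 mg/L; combined flow 3565 ML/d.
Travel time t = 36.9·1000 / 1.1 = 33550 s = 9.318 h.
Half-life 13.3 h → k = ln 2 / 13.3 = 0.05212 h⁻¹ = 1.251 d⁻¹.
After decay, C = 9.986 × e^(−kt) = 9.986 × 0.6153 = 6.144 mg/L.
At the second outfall, C = (3565·6.144 + 160.0·83.00) / (3565 + 160.0) = 9.446 mg/L.

9.45 mg/L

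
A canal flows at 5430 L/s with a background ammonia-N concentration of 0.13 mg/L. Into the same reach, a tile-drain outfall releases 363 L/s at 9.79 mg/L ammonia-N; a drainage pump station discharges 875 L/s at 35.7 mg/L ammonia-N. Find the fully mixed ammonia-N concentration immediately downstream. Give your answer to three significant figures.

After mixing, C = (5430·0.1300 + 363.0·9.790 + 875.0·35.70) / 6668 = 35500/6668 = 5.324 mg/L.

5.32 mg/L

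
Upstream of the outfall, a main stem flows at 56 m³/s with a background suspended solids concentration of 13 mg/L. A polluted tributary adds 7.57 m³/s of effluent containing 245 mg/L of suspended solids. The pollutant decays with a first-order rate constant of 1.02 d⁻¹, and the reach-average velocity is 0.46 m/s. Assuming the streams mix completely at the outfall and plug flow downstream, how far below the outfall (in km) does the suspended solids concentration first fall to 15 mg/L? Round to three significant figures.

Mixed concentration C = ΣQC/ΣQ = (56.00·13.00 + 7.570·245.0) / 63.57 = 2583/63.57 = 40.63 mg/L.
Set 40.63·exp(−k·t) = 15 → t = ln(40.63/15)/k = 84400 s = 23.44 h.
Distance = v·t = 0.46·84400 = 38820 m = 38.82 km.

38.8 km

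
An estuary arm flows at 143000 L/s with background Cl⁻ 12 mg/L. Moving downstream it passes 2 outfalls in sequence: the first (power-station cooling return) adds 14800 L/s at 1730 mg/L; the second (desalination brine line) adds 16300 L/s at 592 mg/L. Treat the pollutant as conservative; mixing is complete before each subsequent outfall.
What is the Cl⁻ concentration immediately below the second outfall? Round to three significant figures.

Below outfall 1: Q → 157800 L/s, C = (143000·12.00 + 14800·1730)/157800 = 173.1 mg/L.
Below outfall 2: Q → 174100 L/s, C = (157800·173.1 + 16300·592.0)/174100 = 212.3 mg/L.

212 mg/L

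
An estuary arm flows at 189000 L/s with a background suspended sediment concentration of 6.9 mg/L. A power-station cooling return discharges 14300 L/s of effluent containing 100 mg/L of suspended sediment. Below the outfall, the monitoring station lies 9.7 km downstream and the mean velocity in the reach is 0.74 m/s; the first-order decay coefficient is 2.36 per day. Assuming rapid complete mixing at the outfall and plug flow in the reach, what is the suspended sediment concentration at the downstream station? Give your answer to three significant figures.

Flow-weighted average: C = (189000·6.900 + 14300·100.0) / 203300 = 2734000/203300 = 13.45 mg/L.
Travel time t = 9.7·1000 / 0.74 = 13110 s = 3.641 h.
First-order decay: C = 13.45·exp(−k·t) = 13.45·0.6990 = 9.401 mg/L.

9.40 mg/L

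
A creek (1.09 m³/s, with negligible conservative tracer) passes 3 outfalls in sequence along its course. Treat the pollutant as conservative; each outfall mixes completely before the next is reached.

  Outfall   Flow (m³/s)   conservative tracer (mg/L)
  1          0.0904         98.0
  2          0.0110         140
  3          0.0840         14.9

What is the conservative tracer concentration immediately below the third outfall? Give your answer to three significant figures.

9.14 mg/L

Outfall 1: combined Q = 1.180 m³/s; C = (1.090·0 + 0.09040·98.00)/1.180 = 7.505 mg/L.
Outfall 2: combined Q = 1.191 m³/s; C = (1.180·7.505 + 0.01100·140.0)/1.191 = 8.729 mg/L.
Outfall 3: combined Q = 1.275 m³/s; C = (1.191·8.729 + 0.08400·14.90)/1.275 = 9.135 mg/L.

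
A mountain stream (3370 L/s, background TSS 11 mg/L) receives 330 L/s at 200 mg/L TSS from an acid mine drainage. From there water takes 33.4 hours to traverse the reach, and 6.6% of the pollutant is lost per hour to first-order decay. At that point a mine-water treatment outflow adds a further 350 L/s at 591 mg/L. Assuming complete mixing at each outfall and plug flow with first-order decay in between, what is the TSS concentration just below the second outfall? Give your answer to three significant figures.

53.7 mg/L

Flow-weighted average: C = (3370·11.00 + 330.0·200.0) / 3700 = 103100/3700 = 27.86 mg/L; combined flow 3700 L/s.
6.6%/h lost → k = −ln(1 − 0.066) = 0.06828 h⁻¹.
Applying C = C₀e^(−kt): 27.86 × 0.1022 = 2.848 mg/L.
Second outfall: C = (3700·2.848 + 350.0·591.0)/4050 = 53.68 mg/L.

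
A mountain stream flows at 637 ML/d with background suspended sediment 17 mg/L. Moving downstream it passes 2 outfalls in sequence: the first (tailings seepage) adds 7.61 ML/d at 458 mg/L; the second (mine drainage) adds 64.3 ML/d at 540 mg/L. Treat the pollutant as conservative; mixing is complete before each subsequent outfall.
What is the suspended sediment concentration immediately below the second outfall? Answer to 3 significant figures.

69.2 mg/L

Below outfall 1: Q → 644.6 ML/d, C = (637.0·17.00 + 7.610·458.0)/644.6 = 22.21 mg/L.
Below outfall 2: Q → 708.9 ML/d, C = (644.6·22.21 + 64.30·540.0)/708.9 = 69.17 mg/L.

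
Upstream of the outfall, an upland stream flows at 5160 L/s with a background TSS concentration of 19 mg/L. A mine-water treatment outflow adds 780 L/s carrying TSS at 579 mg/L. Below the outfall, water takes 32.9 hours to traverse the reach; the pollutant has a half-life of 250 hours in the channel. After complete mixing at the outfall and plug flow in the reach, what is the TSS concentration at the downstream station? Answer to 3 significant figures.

84.5 mg/L

After mixing, C = (5160·19.00 + 780.0·579.0) / 5940 = 549700/5940 = 92.54 mg/L.
Half-life 250 h → k = ln 2 / 250 = 0.002773 h⁻¹ = 0.06654 d⁻¹.
After decay, C = 92.54 × e^(−kt) = 92.54 × 0.9128 = 84.47 mg/L.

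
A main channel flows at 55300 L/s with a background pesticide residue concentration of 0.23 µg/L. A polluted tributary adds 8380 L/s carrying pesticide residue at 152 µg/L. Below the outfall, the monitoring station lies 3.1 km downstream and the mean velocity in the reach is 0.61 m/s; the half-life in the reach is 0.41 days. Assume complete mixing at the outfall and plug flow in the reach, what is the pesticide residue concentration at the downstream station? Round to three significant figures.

18.3 µg/L

Mixed concentration C = ΣQC/ΣQ = (55300·0.2300 + 8380·152.0) / 63680 = 1286000/63680 = 20.20 µg/L.
Travel time t = 3.1·1000 / 0.61 = 5082 s = 1.412 h.
Half-life 0.41 d → k = ln 2 / 0.41 = 1.691 d⁻¹.
After decay, C = 20.20 × e^(−kt) = 20.20 × 0.9053 = 18.29 µg/L.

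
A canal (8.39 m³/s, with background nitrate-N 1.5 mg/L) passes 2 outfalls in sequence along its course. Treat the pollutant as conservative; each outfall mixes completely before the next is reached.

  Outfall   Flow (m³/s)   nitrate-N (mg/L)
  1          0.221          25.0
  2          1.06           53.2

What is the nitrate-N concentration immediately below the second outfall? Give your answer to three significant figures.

Below outfall 1: Q → 8.611 m³/s, C = (8.390·1.500 + 0.2210·25.00)/8.611 = 2.103 mg/L.
Below outfall 2: Q → 9.671 m³/s, C = (8.611·2.103 + 1.060·53.20)/9.671 = 7.704 mg/L.

7.70 mg/L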